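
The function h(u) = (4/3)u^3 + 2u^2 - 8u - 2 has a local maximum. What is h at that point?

h'(u) = 4u^2 + 4u - 8. Setting h'(u) = 0 gives u ∈ {-2, 1}.
Second-derivative test with h''(u) = 8u + 4: h''(-2) = -12 < 0 ⇒ local maximum; h''(1) = 12 > 0 ⇒ local minimum.
So the local maximum value is h(-2) = 34/3.

34/3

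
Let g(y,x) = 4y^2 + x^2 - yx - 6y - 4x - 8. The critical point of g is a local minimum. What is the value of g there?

-244/15

∂g/∂y = 8y - x - 6 = 0 and ∂g/∂x = -y + 2x - 4 = 0, so (y, x) = (16/15, 38/15).
The Hessian has g_{yy} = 8, g_{xx} = 2, g_{yx} = -1, giving D = 15 > 0 with g_{yy} > 0, so the point is a local minimum.
g(16/15, 38/15) = -244/15.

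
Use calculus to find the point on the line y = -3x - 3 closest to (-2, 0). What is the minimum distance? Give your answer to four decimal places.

0.9487

Minimize D(x)^2 = (x + 2)^2 + (-3x - 3)^2.
d/dx[D^2] = 2(x + 2) + 2·(-3)·(-3x - 3) = 0 ⇒ x = -11/10.
Then y = 3/10 and the distance is √(9/10) ≈ 0.9487.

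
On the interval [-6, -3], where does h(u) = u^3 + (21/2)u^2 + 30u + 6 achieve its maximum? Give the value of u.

The derivative is 3u^2 + 21u + 30, whose only zero in [-6, -3] is u = -5.
Evaluating at the critical points and endpoints: h(-6) = -12; h(-5) = -13/2; h(-3) = -33/2.
The maximum over the interval is -13/2, attained at u = -5.

-5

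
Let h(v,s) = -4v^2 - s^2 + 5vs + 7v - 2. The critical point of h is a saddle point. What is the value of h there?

∂h/∂v = -8v + 5s + 7 = 0 and ∂h/∂s = 5v - 2s = 0, so (v, s) = (-14/9, -35/9).
The Hessian has h_{vv} = -8, h_{ss} = -2, h_{vs} = 5, giving D = -9 < 0, so the point is a saddle point.
h(-14/9, -35/9) = -67/9.

-67/9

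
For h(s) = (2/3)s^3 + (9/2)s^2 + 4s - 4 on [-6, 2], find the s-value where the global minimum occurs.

The derivative is 2s^2 + 9s + 4, which vanishes at s = -4 and s = -1/2.
Compare values at every candidate in [-6, 2]: h(-6) = -10; h(-4) = 28/3; h(-1/2) = -119/24; h(2) = 82/3.
So the minimum is h(-6) = -10.

-6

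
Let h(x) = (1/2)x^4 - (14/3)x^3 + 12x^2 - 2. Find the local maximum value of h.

41/2

Critical points: h'(x) = 2x^3 - 14x^2 + 24x vanishes at x = 0, 3, 4.
h''(x) = 6x^2 - 28x + 24. h''(0) = 24 > 0 ⇒ local minimum; h''(3) = -6 < 0 ⇒ local maximum; h''(4) = 8 > 0 ⇒ local minimum.
The local maximum is h(3) = 41/2.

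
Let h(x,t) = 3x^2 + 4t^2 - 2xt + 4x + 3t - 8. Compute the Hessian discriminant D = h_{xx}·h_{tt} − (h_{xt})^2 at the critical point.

∂h/∂x = 6x - 2t + 4 = 0 and ∂h/∂t = -2x + 8t + 3 = 0, so (x, t) = (-19/22, -13/22).
The Hessian has h_{xx} = 6, h_{tt} = 8, h_{xt} = -2, giving D = 44 > 0 with h_{xx} > 0, so the point is a local minimum.
D = (6)·(8) − (-2)^2 = 44.

44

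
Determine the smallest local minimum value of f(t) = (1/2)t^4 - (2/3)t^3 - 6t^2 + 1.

f'(t) = 2t^3 - 2t^2 - 12t = 0 at t = -2, 0, 3.
Second-derivative test with f''(t) = 6t^2 - 4t - 12: f''(-2) = 20 > 0 ⇒ local minimum; f''(0) = -12 < 0 ⇒ local maximum; f''(3) = 30 > 0 ⇒ local minimum.
The smallest local minimum is f(3) = -61/2.

-61/2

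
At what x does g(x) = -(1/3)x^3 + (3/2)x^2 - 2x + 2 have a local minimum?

1

g'(x) = -x^2 + 3x - 2. Setting g'(x) = 0 gives x ∈ {1, 2}.
Since g''(x) = -2x + 3, we get g''(1) = 1 > 0 ⇒ local minimum; g''(2) = -1 < 0 ⇒ local maximum.
The local minimum is g(1) = 7/6.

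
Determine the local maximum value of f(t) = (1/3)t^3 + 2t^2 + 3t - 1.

-1

f'(t) = t^2 + 4t + 3 = 0 at t = -3, -1.
f''(t) = 2t + 4. f''(-3) = -2 < 0 ⇒ local maximum; f''(-1) = 2 > 0 ⇒ local minimum.
Thus f has its local maximum at t = -3, with value -1.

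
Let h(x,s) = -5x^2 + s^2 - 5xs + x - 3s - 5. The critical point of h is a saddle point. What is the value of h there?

∂h/∂x = -10x - 5s + 1 = 0 and ∂h/∂s = -5x + 2s - 3 = 0, so (x, s) = (-13/45, 7/9).
The Hessian has h_{xx} = -10, h_{ss} = 2, h_{xs} = -5, giving D = -45 < 0, so the point is a saddle point.
h(-13/45, 7/9) = -284/45.

-284/45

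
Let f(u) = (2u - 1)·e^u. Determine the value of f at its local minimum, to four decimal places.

By the product rule, f'(u) = (2u + 1)·e^u. Since e^u > 0, the only critical point is u = -1/2.
f''(-1/2) has the same sign as 2 > 0, so this is a local minimum.
f(-1/2) = (-2)·e^(-1/2) ≈ -1.2131.

-1.2131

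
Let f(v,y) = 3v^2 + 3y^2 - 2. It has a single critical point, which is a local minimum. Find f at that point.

-2

∂f/∂v = 6v = 0 and ∂f/∂y = 6y = 0, so (v, y) = (0, 0).
The Hessian has f_{vv} = 6, f_{yy} = 6, f_{vy} = 0, giving D = 36 > 0 with f_{vv} > 0, so the point is a local minimum.
f(0, 0) = -2.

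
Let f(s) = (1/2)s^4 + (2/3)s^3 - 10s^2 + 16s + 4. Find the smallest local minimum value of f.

-404/3

f'(s) = 2s^3 + 2s^2 - 20s + 16. Setting f'(s) = 0 gives s ∈ {-4, 1, 2}.
Second-derivative test with f''(s) = 6s^2 + 4s - 20: f''(-4) = 60 > 0 ⇒ local minimum; f''(1) = -10 < 0 ⇒ local maximum; f''(2) = 12 > 0 ⇒ local minimum.
The smallest local minimum is f(-4) = -404/3.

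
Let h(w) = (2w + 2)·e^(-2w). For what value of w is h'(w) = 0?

By the product rule, h'(w) = (-4w - 2)·e^(-2w). Since e^(-2w) > 0, the only critical point is w = -1/2.
h''(-1/2) has the same sign as -4 < 0, so this is a local maximum.
h(-1/2) = (1)·e^(1) ≈ 2.7183.

-1/2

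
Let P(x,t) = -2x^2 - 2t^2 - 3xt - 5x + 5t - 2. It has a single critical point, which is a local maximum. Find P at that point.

23

∂P/∂x = -4x - 3t - 5 = 0 and ∂P/∂t = -3x - 4t + 5 = 0, so (x, t) = (-5, 5).
The Hessian has P_{xx} = -4, P_{tt} = -4, P_{xt} = -3, giving D = 7 > 0 with P_{xx} < 0, so the point is a local maximum.
P(-5, 5) = 23.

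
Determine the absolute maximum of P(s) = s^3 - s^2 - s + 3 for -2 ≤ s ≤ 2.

5

The derivative is 3s^2 - 2s - 1, which vanishes at s = -1/3 and s = 1.
Evaluating at the critical points and endpoints: P(-2) = -7, P(-1/3) = 86/27, P(1) = 2, P(2) = 5.
The maximum over the interval is 5, attained at s = 2.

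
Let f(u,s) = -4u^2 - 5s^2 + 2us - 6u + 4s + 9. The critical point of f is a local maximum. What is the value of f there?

∂f/∂u = -8u + 2s - 6 = 0 and ∂f/∂s = 2u - 10s + 4 = 0, so (u, s) = (-13/19, 5/19).
The Hessian has f_{uu} = -8, f_{ss} = -10, f_{us} = 2, giving D = 76 > 0 with f_{uu} < 0, so the point is a local maximum.
f(-13/19, 5/19) = 220/19.

220/19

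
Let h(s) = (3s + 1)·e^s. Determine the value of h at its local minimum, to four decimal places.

By the product rule, h'(s) = (3s + 4)·e^s. Since e^s > 0, the only critical point is s = -4/3.
h''(-4/3) has the same sign as 3 > 0, so this is a local minimum.
h(-4/3) = (-3)·e^(-4/3) ≈ -0.7908.

-0.7908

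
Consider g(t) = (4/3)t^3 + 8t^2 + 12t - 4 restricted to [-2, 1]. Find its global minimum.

-28/3

g'(t) = 4t^2 + 16t + 12, whose only zero in [-2, 1] is t = -1.
Candidates: g(-2) = -20/3, g(-1) = -28/3, g(1) = 52/3.
So the minimum is g(-1) = -28/3.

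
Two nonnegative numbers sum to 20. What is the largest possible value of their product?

100

With x + y = 20, the product is P(x) = x(20 − x).
P'(x) = 20 − 2x = 0 gives x = 10; P'' = −2 < 0, so this is the maximum.
P = 10·10 = 100.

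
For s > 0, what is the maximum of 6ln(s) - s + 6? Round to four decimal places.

f'(s) = 6/s − 1 = 0 gives s = 6.
f''(s) = -6/s², which is negative for s > 0, so this is a local maximum.
f(6) = 6·ln(6) - 6 + 6 ≈ 10.7506.

10.7506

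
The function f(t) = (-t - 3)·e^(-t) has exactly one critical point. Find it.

-2

f'(t) = (-1)·e^(-t) + (-t - 3)·(-1)·e^(-t) = (t + 2)·e^(-t). Since e^(-t) > 0, the only critical point is t = -2.
f''(-2) has the same sign as 1 > 0, so this is a local minimum.
f(-2) = (-1)·e^(2) ≈ -7.3891.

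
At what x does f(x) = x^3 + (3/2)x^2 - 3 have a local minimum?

0

Critical points: f'(x) = 3x^2 + 3x vanishes at x = -1, 0.
Second-derivative test with f''(x) = 6x + 3: f''(-1) = -3 < 0 ⇒ local maximum; f''(0) = 3 > 0 ⇒ local minimum.
So the local minimum value is f(0) = -3.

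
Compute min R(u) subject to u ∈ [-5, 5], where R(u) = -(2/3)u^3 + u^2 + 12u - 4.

-56/3

R'(u) = -2u^2 + 2u + 12, which vanishes at u = -2 and u = 3.
Compare values at every candidate in [-5, 5]: R(-5) = 133/3; R(-2) = -56/3; R(3) = 23; R(5) = -7/3.
So the minimum is R(-2) = -56/3.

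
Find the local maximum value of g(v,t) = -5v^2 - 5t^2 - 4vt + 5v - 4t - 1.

67/28

∂g/∂v = -10v - 4t + 5 = 0 and ∂g/∂t = -4v - 10t - 4 = 0, so (v, t) = (11/14, -5/7).
The Hessian has g_{vv} = -10, g_{tt} = -10, g_{vt} = -4, giving D = 84 > 0 with g_{vv} < 0, so the point is a local maximum.
g(11/14, -5/7) = 67/28.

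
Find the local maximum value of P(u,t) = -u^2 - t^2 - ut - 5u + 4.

∂P/∂u = -2u - t - 5 = 0 and ∂P/∂t = -u - 2t = 0, so (u, t) = (-10/3, 5/3).
The Hessian has P_{uu} = -2, P_{tt} = -2, P_{ut} = -1, giving D = 3 > 0 with P_{uu} < 0, so the point is a local maximum.
P(-10/3, 5/3) = 37/3.

37/3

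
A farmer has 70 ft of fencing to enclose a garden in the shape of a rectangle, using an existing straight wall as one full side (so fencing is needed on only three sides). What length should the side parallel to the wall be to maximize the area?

35

Let the sides perpendicular to the wall have length x and the parallel side y, so 2x + y = 70 and the area is A = xy = x(70 − 2x).
A'(x) = 70 − 4x = 0 gives x = 35/2, and A''(x) = −4 < 0 confirms a maximum.
Then y = 70 − 2·35/2 = 35 and A = 1225/2.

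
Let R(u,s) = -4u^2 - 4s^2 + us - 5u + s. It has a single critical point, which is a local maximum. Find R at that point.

∂R/∂u = -8u + s - 5 = 0 and ∂R/∂s = u - 8s + 1 = 0, so (u, s) = (-13/21, 1/21).
The Hessian has R_{uu} = -8, R_{ss} = -8, R_{us} = 1, giving D = 63 > 0 with R_{uu} < 0, so the point is a local maximum.
R(-13/21, 1/21) = 11/7.

11/7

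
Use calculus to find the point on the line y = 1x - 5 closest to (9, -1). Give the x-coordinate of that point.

13/2

Minimize D(x)^2 = (x - 9)^2 + (x - 4)^2.
d/dx[D^2] = 2(x - 9) + 2·1·(x - 4) = 0 ⇒ x = 13/2.
Then y = 3/2 and the distance is √(25/2) ≈ 3.5355.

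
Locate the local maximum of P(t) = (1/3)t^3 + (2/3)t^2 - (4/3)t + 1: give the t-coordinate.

P'(t) = t^2 + (4/3)t - 4/3. Setting P'(t) = 0 gives t ∈ {-2, 2/3}.
P''(t) = 2t + 4/3. P''(-2) = -8/3 < 0 ⇒ local maximum; P''(2/3) = 8/3 > 0 ⇒ local minimum.
So the local maximum value is P(-2) = 11/3.

-2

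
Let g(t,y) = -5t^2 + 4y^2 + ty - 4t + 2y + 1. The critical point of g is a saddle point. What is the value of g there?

133/81

∂g/∂t = -10t + y - 4 = 0 and ∂g/∂y = t + 8y + 2 = 0, so (t, y) = (-34/81, -16/81).
The Hessian has g_{tt} = -10, g_{yy} = 8, g_{ty} = 1, giving D = -81 < 0, so the point is a saddle point.
g(-34/81, -16/81) = 133/81.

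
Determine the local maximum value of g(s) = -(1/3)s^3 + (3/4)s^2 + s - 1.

Critical points: g'(s) = -s^2 + (3/2)s + 1 vanishes at s = -1/2, 2.
Since g''(s) = -2s + 3/2, we get g''(-1/2) = 5/2 > 0 ⇒ local minimum; g''(2) = -5/2 < 0 ⇒ local maximum.
So the local maximum value is g(2) = 4/3.

4/3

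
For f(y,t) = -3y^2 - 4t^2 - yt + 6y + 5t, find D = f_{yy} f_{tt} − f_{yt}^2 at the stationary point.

∂f/∂y = -6y - t + 6 = 0 and ∂f/∂t = -y - 8t + 5 = 0, so (y, t) = (43/47, 24/47).
The Hessian has f_{yy} = -6, f_{tt} = -8, f_{yt} = -1, giving D = 47 > 0 with f_{yy} < 0, so the point is a local maximum.
D = (-6)·(-8) − (-1)^2 = 47.

47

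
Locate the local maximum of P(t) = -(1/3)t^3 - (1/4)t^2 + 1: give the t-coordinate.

0

P'(t) = -t^2 - (1/2)t. Setting P'(t) = 0 gives t ∈ {-1/2, 0}.
Second-derivative test with P''(t) = -2t - 1/2: P''(-1/2) = 1/2 > 0 ⇒ local minimum; P''(0) = -1/2 < 0 ⇒ local maximum.
Thus P has its local maximum at t = 0, with value 1.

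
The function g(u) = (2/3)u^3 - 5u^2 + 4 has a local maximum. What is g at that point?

4

g'(u) = 2u^2 - 10u = 0 at u = 0, 5.
Since g''(u) = 4u - 10, we get g''(0) = -10 < 0 ⇒ local maximum; g''(5) = 10 > 0 ⇒ local minimum.
So the local maximum value is g(0) = 4.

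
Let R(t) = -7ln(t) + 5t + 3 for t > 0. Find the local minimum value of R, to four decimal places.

7.6447

R'(t) = -7/t + 5 = 0 gives t = 7/5.
R''(t) = 7/t², which is positive for t > 0, so this is a local minimum.
R(7/5) = -7·ln(7/5) + 7 + 3 ≈ 7.6447.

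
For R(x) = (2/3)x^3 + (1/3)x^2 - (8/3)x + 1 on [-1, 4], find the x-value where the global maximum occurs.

4

The derivative is 2x^2 + (2/3)x - 8/3, whose only zero in [-1, 4] is x = 1.
Compare values at every candidate in [-1, 4]: R(-1) = 10/3; R(1) = -2/3; R(4) = 115/3.
The maximum over the interval is 115/3, attained at x = 4.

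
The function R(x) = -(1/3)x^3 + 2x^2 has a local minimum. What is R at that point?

0

R'(x) = -x^2 + 4x = 0 at x = 0, 4.
Since R''(x) = -2x + 4, we get R''(0) = 4 > 0 ⇒ local minimum; R''(4) = -4 < 0 ⇒ local maximum.
So the local minimum value is R(0) = 0.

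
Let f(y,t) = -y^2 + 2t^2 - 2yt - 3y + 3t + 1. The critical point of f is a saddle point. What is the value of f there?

∂f/∂y = -2y - 2t - 3 = 0 and ∂f/∂t = -2y + 4t + 3 = 0, so (y, t) = (-1/2, -1).
The Hessian has f_{yy} = -2, f_{tt} = 4, f_{yt} = -2, giving D = -12 < 0, so the point is a saddle point.
f(-1/2, -1) = 1/4.

1/4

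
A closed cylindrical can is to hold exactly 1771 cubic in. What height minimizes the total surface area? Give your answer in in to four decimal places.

With radius r and height h, πr²h = 1771 so h = 1771/(πr²), and S(r) = 2πr² + 2πrh = 2πr² + 2·1771/r.
S'(r) = 4πr − 2·1771/r² = 0 ⇒ r³ = 1771/(2π), so r ≈ 6.5566 and h = 2r ≈ 13.1132.
S''(r) = 4π + 4·1771/r³ > 0, so this is the minimum; S ≈ 810.3269.

13.1132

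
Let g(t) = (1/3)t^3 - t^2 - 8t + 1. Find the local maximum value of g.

31/3

g'(t) = t^2 - 2t - 8 = 0 at t = -2, 4.
g''(t) = 2t - 2. g''(-2) = -6 < 0 ⇒ local maximum; g''(4) = 6 > 0 ⇒ local minimum.
The local maximum is g(-2) = 31/3.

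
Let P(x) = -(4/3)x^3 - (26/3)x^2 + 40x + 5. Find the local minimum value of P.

P'(x) = -4x^2 - (52/3)x + 40. Setting P'(x) = 0 gives x ∈ {-6, 5/3}.
Since P''(x) = -8x - 52/3, we get P''(-6) = 92/3 > 0 ⇒ local minimum; P''(5/3) = -92/3 < 0 ⇒ local maximum.
The local minimum is P(-6) = -259.

-259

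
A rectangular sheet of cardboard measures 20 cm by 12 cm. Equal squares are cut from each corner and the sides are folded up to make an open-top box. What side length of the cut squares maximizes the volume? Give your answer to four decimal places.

With cut size x, the volume is V(x) = x(20 − 2x)(12 − 2x) for 0 < x < 6.
V'(x) = 12x^2 − 128x + 240. Setting V'(x) = 0 gives x ≈ 2.4274 (the root in (0, 6)).
V''(x) = 24x − 128 is negative there, so this is the maximum; V ≈ 262.6823.

2.4274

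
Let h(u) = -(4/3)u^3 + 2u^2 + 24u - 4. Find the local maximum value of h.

Critical points: h'(u) = -4u^2 + 4u + 24 vanishes at u = -2, 3.
Since h''(u) = -8u + 4, we get h''(-2) = 20 > 0 ⇒ local minimum; h''(3) = -20 < 0 ⇒ local maximum.
The local maximum is h(3) = 50.

50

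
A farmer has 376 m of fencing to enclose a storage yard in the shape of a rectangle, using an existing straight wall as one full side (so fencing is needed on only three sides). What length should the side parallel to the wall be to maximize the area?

Let the sides perpendicular to the wall have length x and the parallel side y, so 2x + y = 376 and the area is A = xy = x(376 − 2x).
A'(x) = 376 − 4x = 0 gives x = 94, and A''(x) = −4 < 0 confirms a maximum.
Then y = 376 − 2·94 = 188 and A = 17672.

188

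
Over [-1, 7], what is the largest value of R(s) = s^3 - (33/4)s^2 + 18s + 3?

Differentiating, R'(s) = 3s^2 - (33/2)s + 18; which vanishes at s = 3/2 and s = 4.
Evaluating at the critical points and endpoints: R(-1) = -97/4; R(3/2) = 237/16; R(4) = 7; R(7) = 271/4.
Hence the absolute maximum is 271/4 at s = 7.

271/4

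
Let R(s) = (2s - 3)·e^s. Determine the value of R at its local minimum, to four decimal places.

-3.2974

R'(s) = 2·e^s + (2s - 3)·1·e^s = (2s - 1)·e^s. Since e^s > 0, the only critical point is s = 1/2.
R''(1/2) has the same sign as 2 > 0, so this is a local minimum.
R(1/2) = (-2)·e^(1/2) ≈ -3.2974.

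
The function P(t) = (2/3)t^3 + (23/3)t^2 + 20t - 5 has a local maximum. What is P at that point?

7

P'(t) = 2t^2 + (46/3)t + 20. Setting P'(t) = 0 gives t ∈ {-6, -5/3}.
P''(t) = 4t + 46/3. P''(-6) = -26/3 < 0 ⇒ local maximum; P''(-5/3) = 26/3 > 0 ⇒ local minimum.
Thus P has its local maximum at t = -6, with value 7.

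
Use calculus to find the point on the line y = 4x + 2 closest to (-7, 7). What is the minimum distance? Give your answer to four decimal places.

8.0037

Minimize D(x)^2 = (x + 7)^2 + (4x - 5)^2.
d/dx[D^2] = 2(x + 7) + 2·4·(4x - 5) = 0 ⇒ x = 13/17.
Then y = 86/17 and the distance is √(1089/17) ≈ 8.0037.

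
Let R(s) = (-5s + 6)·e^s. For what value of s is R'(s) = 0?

Differentiating with the product rule gives R'(s) = (-5s + 1)·e^s. Since e^s > 0, the only critical point is s = 1/5.
R''(1/5) has the same sign as -5 < 0, so this is a local maximum.
R(1/5) = (5)·e^(1/5) ≈ 6.1070.

1/5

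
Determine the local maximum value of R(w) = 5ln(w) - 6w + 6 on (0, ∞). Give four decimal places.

0.0884

R'(w) = 5/w − 6 = 0 gives w = 5/6.
R''(w) = -5/w², which is negative for w > 0, so this is a local maximum.
R(5/6) = 5·ln(5/6) - 5 + 6 ≈ 0.0884.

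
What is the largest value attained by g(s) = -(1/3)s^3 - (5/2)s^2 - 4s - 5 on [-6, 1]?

g'(s) = -s^2 - 5s - 4, which vanishes at s = -4 and s = -1.
Compare values at every candidate in [-6, 1]: g(-6) = 1, g(-4) = -23/3, g(-1) = -19/6, g(1) = -71/6.
Hence the absolute maximum is 1 at s = -6.

1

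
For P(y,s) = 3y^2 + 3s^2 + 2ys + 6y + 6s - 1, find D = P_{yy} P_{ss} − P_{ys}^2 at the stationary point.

∂P/∂y = 6y + 2s + 6 = 0 and ∂P/∂s = 2y + 6s + 6 = 0, so (y, s) = (-3/4, -3/4).
The Hessian has P_{yy} = 6, P_{ss} = 6, P_{ys} = 2, giving D = 32 > 0 with P_{yy} > 0, so the point is a local minimum.
D = (6)·(6) − (2)^2 = 32.

32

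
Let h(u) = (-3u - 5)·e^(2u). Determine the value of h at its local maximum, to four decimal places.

By the product rule, h'(u) = (-6u - 13)·e^(2u). Since e^(2u) > 0, the only critical point is u = -13/6.
h''(-13/6) has the same sign as -6 < 0, so this is a local maximum.
h(-13/6) = (3/2)·e^(-13/3) ≈ 0.0197.

0.0197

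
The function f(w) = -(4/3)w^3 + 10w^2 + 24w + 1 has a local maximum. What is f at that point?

f'(w) = -4w^2 + 20w + 24. Setting f'(w) = 0 gives w ∈ {-1, 6}.
Second-derivative test with f''(w) = -8w + 20: f''(-1) = 28 > 0 ⇒ local minimum; f''(6) = -28 < 0 ⇒ local maximum.
Thus f has its local maximum at w = 6, with value 217.

217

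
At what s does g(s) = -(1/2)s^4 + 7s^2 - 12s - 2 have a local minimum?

g'(s) = -2s^3 + 14s - 12. Setting g'(s) = 0 gives s ∈ {-3, 1, 2}.
g''(s) = -6s^2 + 14. g''(-3) = -40 < 0 ⇒ local maximum; g''(1) = 8 > 0 ⇒ local minimum; g''(2) = -10 < 0 ⇒ local maximum.
The local minimum is g(1) = -15/2.

1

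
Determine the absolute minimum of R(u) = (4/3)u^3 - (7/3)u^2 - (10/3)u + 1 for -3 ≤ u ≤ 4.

R'(u) = 4u^2 - (14/3)u - 10/3, which vanishes at u = -1/2 and u = 5/3.
Compare values at every candidate in [-3, 4]: R(-3) = -46,  R(-1/2) = 23/12,  R(5/3) = -394/81,  R(4) = 107/3.
Hence the absolute minimum is -46 at u = -3.

-46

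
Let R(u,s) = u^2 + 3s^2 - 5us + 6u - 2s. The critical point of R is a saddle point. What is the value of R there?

∂R/∂u = 2u - 5s + 6 = 0 and ∂R/∂s = -5u + 6s - 2 = 0, so (u, s) = (2, 2).
The Hessian has R_{uu} = 2, R_{ss} = 6, R_{us} = -5, giving D = -13 < 0, so the point is a saddle point.
R(2, 2) = 4.

4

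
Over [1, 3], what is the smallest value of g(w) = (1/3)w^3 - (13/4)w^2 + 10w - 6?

Differentiating, g'(w) = w^2 - (13/2)w + 10; whose only zero in [1, 3] is w = 5/2.
Candidates: g(1) = 13/12; g(5/2) = 187/48; g(3) = 15/4.
So the minimum is g(1) = 13/12.

13/12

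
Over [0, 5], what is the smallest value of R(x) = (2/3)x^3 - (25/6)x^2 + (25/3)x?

R'(x) = 2x^2 - (25/3)x + 25/3, which vanishes at x = 5/3 and x = 5/2.
Evaluating at the critical points and endpoints: R(0) = 0,  R(5/3) = 875/162,  R(5/2) = 125/24,  R(5) = 125/6.
Hence the absolute minimum is 0 at x = 0.

0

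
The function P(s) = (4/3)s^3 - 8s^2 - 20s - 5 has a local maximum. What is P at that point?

17/3

P'(s) = 4s^2 - 16s - 20 = 0 at s = -1, 5.
P''(s) = 8s - 16. P''(-1) = -24 < 0 ⇒ local maximum; P''(5) = 24 > 0 ⇒ local minimum.
The local maximum is P(-1) = 17/3.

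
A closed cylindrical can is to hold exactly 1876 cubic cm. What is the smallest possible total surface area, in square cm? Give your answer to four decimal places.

With radius r and height h, πr²h = 1876 so h = 1876/(πr²), and S(r) = 2πr² + 2πrh = 2πr² + 2·1876/r.
S'(r) = 4πr − 2·1876/r² = 0 ⇒ r³ = 1876/(2π), so r ≈ 6.6837 and h = 2r ≈ 13.3674.
S''(r) = 4π + 4·1876/r³ > 0, so this is the minimum; S ≈ 842.0472.

842.0472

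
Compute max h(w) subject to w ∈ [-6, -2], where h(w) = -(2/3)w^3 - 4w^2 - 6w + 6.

42

Differentiating, h'(w) = -2w^2 - 8w - 6; whose only zero in [-6, -2] is w = -3.
Candidates: h(-6) = 42,  h(-3) = 6,  h(-2) = 22/3.
The maximum over the interval is 42, attained at w = -6.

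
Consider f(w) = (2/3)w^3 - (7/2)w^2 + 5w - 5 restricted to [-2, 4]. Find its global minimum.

-103/3

f'(w) = 2w^2 - 7w + 5, which vanishes at w = 1 and w = 5/2.
Candidates: f(-2) = -103/3, f(1) = -17/6, f(5/2) = -95/24, f(4) = 5/3.
Hence the absolute minimum is -103/3 at w = -2.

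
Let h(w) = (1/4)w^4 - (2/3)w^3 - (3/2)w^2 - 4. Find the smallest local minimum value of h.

h'(w) = w^3 - 2w^2 - 3w. Setting h'(w) = 0 gives w ∈ {-1, 0, 3}.
h''(w) = 3w^2 - 4w - 3. h''(-1) = 4 > 0 ⇒ local minimum; h''(0) = -3 < 0 ⇒ local maximum; h''(3) = 12 > 0 ⇒ local minimum.
Thus h has its smallest local minimum at w = 3, with value -61/4.

-61/4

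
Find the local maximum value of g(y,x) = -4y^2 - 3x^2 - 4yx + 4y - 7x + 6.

∂g/∂y = -8y - 4x + 4 = 0 and ∂g/∂x = -4y - 6x - 7 = 0, so (y, x) = (13/8, -9/4).
The Hessian has g_{yy} = -8, g_{xx} = -6, g_{yx} = -4, giving D = 32 > 0 with g_{yy} < 0, so the point is a local maximum.
g(13/8, -9/4) = 137/8.

137/8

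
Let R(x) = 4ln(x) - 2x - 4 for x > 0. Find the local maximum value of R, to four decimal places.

-5.2274

R'(x) = 4/x − 2 = 0 gives x = 2.
R''(x) = -4/x², which is negative for x > 0, so this is a local maximum.
R(2) = 4·ln(2) - 4 - 4 ≈ -5.2274.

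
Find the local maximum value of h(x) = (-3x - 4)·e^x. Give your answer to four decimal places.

0.2909

h'(x) = (-3)·e^x + (-3x - 4)·1·e^x = (-3x - 7)·e^x. Since e^x > 0, the only critical point is x = -7/3.
h''(-7/3) has the same sign as -3 < 0, so this is a local maximum.
h(-7/3) = (3)·e^(-7/3) ≈ 0.2909.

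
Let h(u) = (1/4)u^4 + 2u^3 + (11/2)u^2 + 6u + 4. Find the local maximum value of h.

2

h'(u) = u^3 + 6u^2 + 11u + 6. Setting h'(u) = 0 gives u ∈ {-3, -2, -1}.
Second-derivative test with h''(u) = 3u^2 + 12u + 11: h''(-3) = 2 > 0 ⇒ local minimum; h''(-2) = -1 < 0 ⇒ local maximum; h''(-1) = 2 > 0 ⇒ local minimum.
Thus h has its local maximum at u = -2, with value 2.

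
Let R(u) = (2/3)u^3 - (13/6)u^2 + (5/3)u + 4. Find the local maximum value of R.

35/8

R'(u) = 2u^2 - (13/3)u + 5/3. Setting R'(u) = 0 gives u ∈ {1/2, 5/3}.
Second-derivative test with R''(u) = 4u - 13/3: R''(1/2) = -7/3 < 0 ⇒ local maximum; R''(5/3) = 7/3 > 0 ⇒ local minimum.
So the local maximum value is R(1/2) = 35/8.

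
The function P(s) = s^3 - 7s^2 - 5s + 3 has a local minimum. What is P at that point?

P'(s) = 3s^2 - 14s - 5 = 0 at s = -1/3, 5.
Since P''(s) = 6s - 14, we get P''(-1/3) = -16 < 0 ⇒ local maximum; P''(5) = 16 > 0 ⇒ local minimum.
Thus P has its local minimum at s = 5, with value -72.

-72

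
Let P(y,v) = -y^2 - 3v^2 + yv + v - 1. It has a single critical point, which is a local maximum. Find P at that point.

-10/11

∂P/∂y = -2y + v = 0 and ∂P/∂v = y - 6v + 1 = 0, so (y, v) = (1/11, 2/11).
The Hessian has P_{yy} = -2, P_{vv} = -6, P_{yv} = 1, giving D = 11 > 0 with P_{yy} < 0, so the point is a local maximum.
P(1/11, 2/11) = -10/11.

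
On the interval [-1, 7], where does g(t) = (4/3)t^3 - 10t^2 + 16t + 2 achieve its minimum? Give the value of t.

g'(t) = 4t^2 - 20t + 16, which vanishes at t = 1 and t = 4.
Candidates: g(-1) = -76/3, g(1) = 28/3, g(4) = -26/3, g(7) = 244/3.
So the minimum is g(-1) = -76/3.

-1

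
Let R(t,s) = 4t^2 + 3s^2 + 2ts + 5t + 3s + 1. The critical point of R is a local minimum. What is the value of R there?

∂R/∂t = 8t + 2s + 5 = 0 and ∂R/∂s = 2t + 6s + 3 = 0, so (t, s) = (-6/11, -7/22).
The Hessian has R_{tt} = 8, R_{ss} = 6, R_{ts} = 2, giving D = 44 > 0 with R_{tt} > 0, so the point is a local minimum.
R(-6/11, -7/22) = -37/44.

-37/44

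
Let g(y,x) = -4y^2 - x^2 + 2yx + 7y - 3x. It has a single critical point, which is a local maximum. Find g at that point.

∂g/∂y = -8y + 2x + 7 = 0 and ∂g/∂x = 2y - 2x - 3 = 0, so (y, x) = (2/3, -5/6).
The Hessian has g_{yy} = -8, g_{xx} = -2, g_{yx} = 2, giving D = 12 > 0 with g_{yy} < 0, so the point is a local maximum.
g(2/3, -5/6) = 43/12.

43/12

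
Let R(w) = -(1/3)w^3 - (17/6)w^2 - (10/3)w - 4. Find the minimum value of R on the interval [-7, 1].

-33/2

Differentiating, R'(w) = -w^2 - (17/3)w - 10/3; which vanishes at w = -5 and w = -2/3.
Compare values at every candidate in [-7, 1]: R(-7) = -31/6; R(-5) = -33/2; R(-2/3) = -238/81; R(1) = -21/2.
The minimum over the interval is -33/2, attained at w = -5.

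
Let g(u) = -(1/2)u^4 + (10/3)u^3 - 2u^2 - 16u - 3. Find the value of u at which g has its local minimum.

2

g'(u) = -2u^3 + 10u^2 - 4u - 16. Setting g'(u) = 0 gives u ∈ {-1, 2, 4}.
g''(u) = -6u^2 + 20u - 4. g''(-1) = -30 < 0 ⇒ local maximum; g''(2) = 12 > 0 ⇒ local minimum; g''(4) = -20 < 0 ⇒ local maximum.
So the local minimum value is g(2) = -73/3.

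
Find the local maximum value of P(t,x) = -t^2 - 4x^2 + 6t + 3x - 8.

25/16

∂P/∂t = -2t + 6 = 0 and ∂P/∂x = -8x + 3 = 0, so (t, x) = (3, 3/8).
The Hessian has P_{tt} = -2, P_{xx} = -8, P_{tx} = 0, giving D = 16 > 0 with P_{tt} < 0, so the point is a local maximum.
P(3, 3/8) = 25/16.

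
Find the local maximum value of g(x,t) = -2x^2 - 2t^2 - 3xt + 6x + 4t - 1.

∂g/∂x = -4x - 3t + 6 = 0 and ∂g/∂t = -3x - 4t + 4 = 0, so (x, t) = (12/7, -2/7).
The Hessian has g_{xx} = -4, g_{tt} = -4, g_{xt} = -3, giving D = 7 > 0 with g_{xx} < 0, so the point is a local maximum.
g(12/7, -2/7) = 25/7.

25/7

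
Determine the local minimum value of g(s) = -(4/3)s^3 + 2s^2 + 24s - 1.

-91/3

g'(s) = -4s^2 + 4s + 24. Setting g'(s) = 0 gives s ∈ {-2, 3}.
g''(s) = -8s + 4. g''(-2) = 20 > 0 ⇒ local minimum; g''(3) = -20 < 0 ⇒ local maximum.
So the local minimum value is g(-2) = -91/3.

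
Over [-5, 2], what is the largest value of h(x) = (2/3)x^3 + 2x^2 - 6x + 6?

Differentiating, h'(x) = 2x^2 + 4x - 6; which vanishes at x = -3 and x = 1.
Compare values at every candidate in [-5, 2]: h(-5) = 8/3; h(-3) = 24; h(1) = 8/3; h(2) = 22/3.
Hence the absolute maximum is 24 at x = -3.

24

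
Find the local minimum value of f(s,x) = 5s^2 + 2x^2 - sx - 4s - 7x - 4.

-461/39

∂f/∂s = 10s - x - 4 = 0 and ∂f/∂x = -s + 4x - 7 = 0, so (s, x) = (23/39, 74/39).
The Hessian has f_{ss} = 10, f_{xx} = 4, f_{sx} = -1, giving D = 39 > 0 with f_{ss} > 0, so the point is a local minimum.
f(23/39, 74/39) = -461/39.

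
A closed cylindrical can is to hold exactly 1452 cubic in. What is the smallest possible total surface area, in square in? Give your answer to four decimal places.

709.8375

With radius r and height h, πr²h = 1452 so h = 1452/(πr²), and S(r) = 2πr² + 2πrh = 2πr² + 2·1452/r.
S'(r) = 4πr − 2·1452/r² = 0 ⇒ r³ = 1452/(2π), so r ≈ 6.1366 and h = 2r ≈ 12.2732.
S''(r) = 4π + 4·1452/r³ > 0, so this is the minimum; S ≈ 709.8375.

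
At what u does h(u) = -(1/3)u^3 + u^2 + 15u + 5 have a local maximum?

5

h'(u) = -u^2 + 2u + 15. Setting h'(u) = 0 gives u ∈ {-3, 5}.
Since h''(u) = -2u + 2, we get h''(-3) = 8 > 0 ⇒ local minimum; h''(5) = -8 < 0 ⇒ local maximum.
The local maximum is h(5) = 190/3.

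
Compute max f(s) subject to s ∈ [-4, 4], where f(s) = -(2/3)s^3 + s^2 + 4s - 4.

Differentiating, f'(s) = -2s^2 + 2s + 4; which vanishes at s = -1 and s = 2.
Compare values at every candidate in [-4, 4]: f(-4) = 116/3, f(-1) = -19/3, f(2) = 8/3, f(4) = -44/3.
Hence the absolute maximum is 116/3 at s = -4.

116/3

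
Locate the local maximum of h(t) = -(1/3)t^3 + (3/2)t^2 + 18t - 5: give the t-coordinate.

h'(t) = -t^2 + 3t + 18. Setting h'(t) = 0 gives t ∈ {-3, 6}.
Second-derivative test with h''(t) = -2t + 3: h''(-3) = 9 > 0 ⇒ local minimum; h''(6) = -9 < 0 ⇒ local maximum.
So the local maximum value is h(6) = 85.

6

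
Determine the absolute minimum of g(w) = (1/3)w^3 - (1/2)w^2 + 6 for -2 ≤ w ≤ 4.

4/3

Differentiating, g'(w) = w^2 - w; which vanishes at w = 0 and w = 1.
Evaluating at the critical points and endpoints: g(-2) = 4/3; g(0) = 6; g(1) = 35/6; g(4) = 58/3.
The minimum over the interval is 4/3, attained at w = -2.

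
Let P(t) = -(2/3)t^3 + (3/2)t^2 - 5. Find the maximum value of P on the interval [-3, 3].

P'(t) = -2t^2 + 3t, which vanishes at t = 0 and t = 3/2.
Evaluating at the critical points and endpoints: P(-3) = 53/2, P(0) = -5, P(3/2) = -31/8, P(3) = -19/2.
The maximum over the interval is 53/2, attained at t = -3.

53/2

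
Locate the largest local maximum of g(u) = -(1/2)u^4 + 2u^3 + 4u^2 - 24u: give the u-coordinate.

-2

Critical points: g'(u) = -2u^3 + 6u^2 + 8u - 24 vanishes at u = -2, 2, 3.
Second-derivative test with g''(u) = -6u^2 + 12u + 8: g''(-2) = -40 < 0 ⇒ local maximum; g''(2) = 8 > 0 ⇒ local minimum; g''(3) = -10 < 0 ⇒ local maximum.
The largest local maximum is g(-2) = 40.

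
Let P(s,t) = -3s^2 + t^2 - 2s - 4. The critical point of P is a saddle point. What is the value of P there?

∂P/∂s = -6s - 2 = 0 and ∂P/∂t = 2t = 0, so (s, t) = (-1/3, 0).
The Hessian has P_{ss} = -6, P_{tt} = 2, P_{st} = 0, giving D = -12 < 0, so the point is a saddle point.
P(-1/3, 0) = -11/3.

-11/3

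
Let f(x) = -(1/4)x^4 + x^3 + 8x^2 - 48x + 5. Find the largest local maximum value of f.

f'(x) = -x^3 + 3x^2 + 16x - 48 = 0 at x = -4, 3, 4.
Second-derivative test with f''(x) = -3x^2 + 6x + 16: f''(-4) = -56 < 0 ⇒ local maximum; f''(3) = 7 > 0 ⇒ local minimum; f''(4) = -8 < 0 ⇒ local maximum.
The largest local maximum is f(-4) = 197.

197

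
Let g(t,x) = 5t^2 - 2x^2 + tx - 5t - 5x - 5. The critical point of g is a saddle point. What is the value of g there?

∂g/∂t = 10t + x - 5 = 0 and ∂g/∂x = t - 4x - 5 = 0, so (t, x) = (25/41, -45/41).
The Hessian has g_{tt} = 10, g_{xx} = -4, g_{tx} = 1, giving D = -41 < 0, so the point is a saddle point.
g(25/41, -45/41) = -155/41.

-155/41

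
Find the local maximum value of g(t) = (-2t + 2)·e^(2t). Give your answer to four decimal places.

2.7183

By the product rule, g'(t) = (-4t + 2)·e^(2t). Since e^(2t) > 0, the only critical point is t = 1/2.
g''(1/2) has the same sign as -4 < 0, so this is a local maximum.
g(1/2) = (1)·e^(1) ≈ 2.7183.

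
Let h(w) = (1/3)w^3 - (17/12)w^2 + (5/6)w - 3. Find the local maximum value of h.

-929/324

h'(w) = w^2 - (17/6)w + 5/6 = 0 at w = 1/3, 5/2.
Second-derivative test with h''(w) = 2w - 17/6: h''(1/3) = -13/6 < 0 ⇒ local maximum; h''(5/2) = 13/6 > 0 ⇒ local minimum.
Thus h has its local maximum at w = 1/3, with value -929/324.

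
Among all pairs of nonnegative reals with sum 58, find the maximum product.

With x + y = 58, the product is P(x) = x(58 − x).
P'(x) = 58 − 2x = 0 gives x = 29; P'' = −2 < 0, so this is the maximum.
P = 29·29 = 841.

841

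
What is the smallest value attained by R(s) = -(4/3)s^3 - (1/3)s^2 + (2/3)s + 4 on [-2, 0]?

15/4

Differentiating, R'(s) = -4s^2 - (2/3)s + 2/3; whose only zero in [-2, 0] is s = -1/2.
Evaluating at the critical points and endpoints: R(-2) = 12; R(-1/2) = 15/4; R(0) = 4.
So the minimum is R(-1/2) = 15/4.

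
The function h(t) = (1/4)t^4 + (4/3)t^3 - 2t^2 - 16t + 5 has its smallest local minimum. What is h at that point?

h'(t) = t^3 + 4t^2 - 4t - 16. Setting h'(t) = 0 gives t ∈ {-4, -2, 2}.
Second-derivative test with h''(t) = 3t^2 + 8t - 4: h''(-4) = 12 > 0 ⇒ local minimum; h''(-2) = -8 < 0 ⇒ local maximum; h''(2) = 24 > 0 ⇒ local minimum.
Thus h has its smallest local minimum at t = 2, with value -61/3.

-61/3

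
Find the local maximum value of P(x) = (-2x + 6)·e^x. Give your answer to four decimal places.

14.7781

By the product rule, P'(x) = (-2x + 4)·e^x. Since e^x > 0, the only critical point is x = 2.
P''(2) has the same sign as -2 < 0, so this is a local maximum.
P(2) = (2)·e^(2) ≈ 14.7781.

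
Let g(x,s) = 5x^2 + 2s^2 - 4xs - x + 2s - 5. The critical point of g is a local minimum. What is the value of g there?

∂g/∂x = 10x - 4s - 1 = 0 and ∂g/∂s = -4x + 4s + 2 = 0, so (x, s) = (-1/6, -2/3).
The Hessian has g_{xx} = 10, g_{ss} = 4, g_{xs} = -4, giving D = 24 > 0 with g_{xx} > 0, so the point is a local minimum.
g(-1/6, -2/3) = -67/12.

-67/12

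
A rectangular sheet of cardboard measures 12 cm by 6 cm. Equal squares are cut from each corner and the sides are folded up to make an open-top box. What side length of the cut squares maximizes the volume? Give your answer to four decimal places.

1.2679

With cut size x, the volume is V(x) = x(12 − 2x)(6 − 2x) for 0 < x < 3.
V'(x) = 12x^2 − 72x + 72. Setting V'(x) = 0 gives x ≈ 1.2679 (the root in (0, 3)).
V''(x) = 24x − 72 is negative there, so this is the maximum; V ≈ 41.5692.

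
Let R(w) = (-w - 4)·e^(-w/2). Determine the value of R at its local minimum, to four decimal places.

-5.4366

By the product rule, R'(w) = ((1/2)w + 1)·e^(-w/2). Since e^(-w/2) > 0, the only critical point is w = -2.
R''(-2) has the same sign as 1/2 > 0, so this is a local minimum.
R(-2) = (-2)·e^(1) ≈ -5.4366.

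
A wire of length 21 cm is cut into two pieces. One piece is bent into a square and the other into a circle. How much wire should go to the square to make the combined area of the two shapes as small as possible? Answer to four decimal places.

Let x be the length used for the square. Square side x/4; circle radius (21−x)/(2π).
A(x) = (x/4)² + π·((21−x)/(2π))² = x²/16 + (21−x)²/(4π) for 0 ≤ x ≤ 21. A'(x) = x/8 − (21−x)/(2π) = 0 gives x = 4·21/(π+4) ≈ 11.7621.
A'' = 1/8 + 1/(2π) > 0, so this gives the minimum combined area; x ≈ 11.7621 cm to the square.

11.7621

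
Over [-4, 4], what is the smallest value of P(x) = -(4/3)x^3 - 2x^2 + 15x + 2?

Differentiating, P'(x) = -4x^2 - 4x + 15; which vanishes at x = -5/2 and x = 3/2.
Candidates: P(-4) = -14/3; P(-5/2) = -163/6; P(3/2) = 31/2; P(4) = -166/3.
So the minimum is P(4) = -166/3.

-166/3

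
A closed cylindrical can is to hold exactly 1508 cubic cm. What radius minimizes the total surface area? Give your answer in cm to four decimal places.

With radius r and height h, πr²h = 1508 so h = 1508/(πr²), and S(r) = 2πr² + 2πrh = 2πr² + 2·1508/r.
S'(r) = 4πr − 2·1508/r² = 0 ⇒ r³ = 1508/(2π), so r ≈ 6.2145 and h = 2r ≈ 12.4290.
S''(r) = 4π + 4·1508/r³ > 0, so this is the minimum; S ≈ 727.9733.

6.2145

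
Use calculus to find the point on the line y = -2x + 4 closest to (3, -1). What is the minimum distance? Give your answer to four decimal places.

Minimize D(x)^2 = (x - 3)^2 + (-2x + 5)^2.
d/dx[D^2] = 2(x - 3) + 2·(-2)·(-2x + 5) = 0 ⇒ x = 13/5.
Then y = -6/5 and the distance is √(1/5) ≈ 0.4472.

0.4472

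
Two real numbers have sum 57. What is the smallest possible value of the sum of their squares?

With a + b = 57, a^2 + b^2 = a^2 + (57 − a)^2.
The derivative 2a − 2(57 − a) = 4a − 114 vanishes at a = 57/2; second derivative 4 > 0, a minimum.
The minimum is 2·(57/2)^2 = 3249/2.

3249/2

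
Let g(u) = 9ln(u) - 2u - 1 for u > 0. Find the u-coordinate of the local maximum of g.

g'(u) = 9/u − 2 = 0 gives u = 9/2.
g''(u) = -9/u², which is negative for u > 0, so this is a local maximum.
g(9/2) = 9·ln(9/2) - 9 - 1 ≈ 3.5367.

9/2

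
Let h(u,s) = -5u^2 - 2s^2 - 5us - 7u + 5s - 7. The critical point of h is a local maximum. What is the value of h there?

∂h/∂u = -10u - 5s - 7 = 0 and ∂h/∂s = -5u - 4s + 5 = 0, so (u, s) = (-53/15, 17/3).
The Hessian has h_{uu} = -10, h_{ss} = -4, h_{us} = -5, giving D = 15 > 0 with h_{uu} < 0, so the point is a local maximum.
h(-53/15, 17/3) = 293/15.

293/15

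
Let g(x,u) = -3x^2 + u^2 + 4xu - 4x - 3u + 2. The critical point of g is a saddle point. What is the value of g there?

∂g/∂x = -6x + 4u - 4 = 0 and ∂g/∂u = 4x + 2u - 3 = 0, so (x, u) = (1/7, 17/14).
The Hessian has g_{xx} = -6, g_{uu} = 2, g_{xu} = 4, giving D = -28 < 0, so the point is a saddle point.
g(1/7, 17/14) = -3/28.

-3/28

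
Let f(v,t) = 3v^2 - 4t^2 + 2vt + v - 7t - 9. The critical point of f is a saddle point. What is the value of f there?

∂f/∂v = 6v + 2t + 1 = 0 and ∂f/∂t = 2v - 8t - 7 = 0, so (v, t) = (3/26, -11/13).
The Hessian has f_{vv} = 6, f_{tt} = -8, f_{vt} = 2, giving D = -52 < 0, so the point is a saddle point.
f(3/26, -11/13) = -311/52.

-311/52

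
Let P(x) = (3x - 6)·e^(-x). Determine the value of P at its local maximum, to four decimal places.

Differentiating with the product rule gives P'(x) = (-3x + 9)·e^(-x). Since e^(-x) > 0, the only critical point is x = 3.
P''(3) has the same sign as -3 < 0, so this is a local maximum.
P(3) = (3)·e^(-3) ≈ 0.1494.

0.1494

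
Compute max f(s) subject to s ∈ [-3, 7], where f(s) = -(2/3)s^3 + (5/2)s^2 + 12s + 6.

154/3

Differentiating, f'(s) = -2s^2 + 5s + 12; which vanishes at s = -3/2 and s = 4.
Evaluating at the critical points and endpoints: f(-3) = 21/2, f(-3/2) = -33/8, f(4) = 154/3, f(7) = -97/6.
Hence the absolute maximum is 154/3 at s = 4.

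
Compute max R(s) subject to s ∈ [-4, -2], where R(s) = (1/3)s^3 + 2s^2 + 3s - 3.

Differentiating, R'(s) = s^2 + 4s + 3; whose only zero in [-4, -2] is s = -3.
Evaluating at the critical points and endpoints: R(-4) = -13/3; R(-3) = -3; R(-2) = -11/3.
Hence the absolute maximum is -3 at s = -3.

-3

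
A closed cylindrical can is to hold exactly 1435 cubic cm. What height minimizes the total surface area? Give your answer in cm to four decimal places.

12.2251

With radius r and height h, πr²h = 1435 so h = 1435/(πr²), and S(r) = 2πr² + 2πrh = 2πr² + 2·1435/r.
S'(r) = 4πr − 2·1435/r² = 0 ⇒ r³ = 1435/(2π), so r ≈ 6.1126 and h = 2r ≈ 12.2251.
S''(r) = 4π + 4·1435/r³ > 0, so this is the minimum; S ≈ 704.2861.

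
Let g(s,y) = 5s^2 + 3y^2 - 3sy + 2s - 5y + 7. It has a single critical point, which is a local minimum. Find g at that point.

250/51

∂g/∂s = 10s - 3y + 2 = 0 and ∂g/∂y = -3s + 6y - 5 = 0, so (s, y) = (1/17, 44/51).
The Hessian has g_{ss} = 10, g_{yy} = 6, g_{sy} = -3, giving D = 51 > 0 with g_{ss} > 0, so the point is a local minimum.
g(1/17, 44/51) = 250/51.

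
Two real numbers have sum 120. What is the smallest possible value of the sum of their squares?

With a + b = 120, a^2 + b^2 = a^2 + (120 − a)^2.
The derivative 2a − 2(120 − a) = 4a − 240 vanishes at a = 60; second derivative 4 > 0, a minimum.
The minimum is 2·(60)^2 = 7200.

7200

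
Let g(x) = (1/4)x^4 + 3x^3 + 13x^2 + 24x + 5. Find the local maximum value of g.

-43/4

g'(x) = x^3 + 9x^2 + 26x + 24. Setting g'(x) = 0 gives x ∈ {-4, -3, -2}.
Since g''(x) = 3x^2 + 18x + 26, we get g''(-4) = 2 > 0 ⇒ local minimum; g''(-3) = -1 < 0 ⇒ local maximum; g''(-2) = 2 > 0 ⇒ local minimum.
Thus g has its local maximum at x = -3, with value -43/4.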